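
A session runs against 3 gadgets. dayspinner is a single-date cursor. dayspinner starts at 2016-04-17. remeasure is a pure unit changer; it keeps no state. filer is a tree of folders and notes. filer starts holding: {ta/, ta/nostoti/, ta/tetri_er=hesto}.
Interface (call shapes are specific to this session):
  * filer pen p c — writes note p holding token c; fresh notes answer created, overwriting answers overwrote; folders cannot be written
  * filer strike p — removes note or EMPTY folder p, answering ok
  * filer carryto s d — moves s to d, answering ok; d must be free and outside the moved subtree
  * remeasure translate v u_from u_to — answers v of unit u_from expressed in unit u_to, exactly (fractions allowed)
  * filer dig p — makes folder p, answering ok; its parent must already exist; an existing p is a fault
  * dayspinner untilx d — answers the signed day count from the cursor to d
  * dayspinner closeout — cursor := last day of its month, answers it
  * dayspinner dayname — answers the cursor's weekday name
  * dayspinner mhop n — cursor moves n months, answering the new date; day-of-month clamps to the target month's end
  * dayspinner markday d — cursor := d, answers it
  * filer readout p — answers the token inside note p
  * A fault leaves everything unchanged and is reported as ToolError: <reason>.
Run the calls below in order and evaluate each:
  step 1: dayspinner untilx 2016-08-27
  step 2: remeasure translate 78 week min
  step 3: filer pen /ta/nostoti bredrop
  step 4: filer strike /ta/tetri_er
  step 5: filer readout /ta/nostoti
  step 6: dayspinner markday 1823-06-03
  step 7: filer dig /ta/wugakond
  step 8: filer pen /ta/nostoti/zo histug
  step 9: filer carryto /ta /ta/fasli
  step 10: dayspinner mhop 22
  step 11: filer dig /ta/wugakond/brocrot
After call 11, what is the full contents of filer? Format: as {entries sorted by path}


Answer: {ta/, ta/nostoti/, ta/nostoti/zo=histug, ta/wugakond/, ta/wugakond/brocrot/}

Derivation:
% dayspinner untilx 2016-08-27
:: 132
% remeasure translate 78 week min
:: 786240
% filer pen /ta/nostoti bredrop
:: ToolError: is a directory
% filer strike /ta/tetri_er
:: ok
% filer readout /ta/nostoti
:: ToolError: is a directory
% dayspinner markday 1823-06-03
:: 1823-06-03
% filer dig /ta/wugakond
:: ok
% filer pen /ta/nostoti/zo histug
:: created
% filer carryto /ta /ta/fasli
:: ToolError: into itself
% dayspinner mhop 22
:: 1825-04-03
% filer dig /ta/wugakond/brocrot
:: ok


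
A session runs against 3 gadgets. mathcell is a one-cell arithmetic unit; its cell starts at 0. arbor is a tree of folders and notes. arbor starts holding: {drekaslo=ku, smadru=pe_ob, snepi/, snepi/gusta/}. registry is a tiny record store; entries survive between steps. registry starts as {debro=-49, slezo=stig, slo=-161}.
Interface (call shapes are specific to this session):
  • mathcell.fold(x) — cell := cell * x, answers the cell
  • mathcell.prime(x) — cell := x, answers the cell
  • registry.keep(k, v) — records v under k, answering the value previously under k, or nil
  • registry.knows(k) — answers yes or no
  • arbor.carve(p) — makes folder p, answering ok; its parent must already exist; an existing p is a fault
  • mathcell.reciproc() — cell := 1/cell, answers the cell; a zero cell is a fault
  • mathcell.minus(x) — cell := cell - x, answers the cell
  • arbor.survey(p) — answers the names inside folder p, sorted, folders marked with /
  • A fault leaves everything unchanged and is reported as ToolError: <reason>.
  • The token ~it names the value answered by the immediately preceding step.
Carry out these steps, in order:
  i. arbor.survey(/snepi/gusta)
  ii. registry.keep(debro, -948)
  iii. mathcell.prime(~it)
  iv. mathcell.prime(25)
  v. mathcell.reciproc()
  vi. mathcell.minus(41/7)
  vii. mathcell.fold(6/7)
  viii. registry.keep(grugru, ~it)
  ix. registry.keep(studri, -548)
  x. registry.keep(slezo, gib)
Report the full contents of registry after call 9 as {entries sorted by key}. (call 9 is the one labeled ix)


→ arbor.survey(/snepi/gusta)
← []
→ registry.keep(debro, -948)
← -49
→ mathcell.prime(~it)
← -49
→ mathcell.prime(25)
← 25
→ mathcell.reciproc()
← 1/25
→ mathcell.minus(41/7)
← -1018/175
→ mathcell.fold(6/7)
← -6108/1225
→ registry.keep(grugru, ~it)
← nil
→ registry.keep(studri, -548)
← nil
→ registry.keep(slezo, gib)
← stig

Answer: {debro=-948, grugru=-6108/1225, slezo=stig, slo=-161, studri=-548}


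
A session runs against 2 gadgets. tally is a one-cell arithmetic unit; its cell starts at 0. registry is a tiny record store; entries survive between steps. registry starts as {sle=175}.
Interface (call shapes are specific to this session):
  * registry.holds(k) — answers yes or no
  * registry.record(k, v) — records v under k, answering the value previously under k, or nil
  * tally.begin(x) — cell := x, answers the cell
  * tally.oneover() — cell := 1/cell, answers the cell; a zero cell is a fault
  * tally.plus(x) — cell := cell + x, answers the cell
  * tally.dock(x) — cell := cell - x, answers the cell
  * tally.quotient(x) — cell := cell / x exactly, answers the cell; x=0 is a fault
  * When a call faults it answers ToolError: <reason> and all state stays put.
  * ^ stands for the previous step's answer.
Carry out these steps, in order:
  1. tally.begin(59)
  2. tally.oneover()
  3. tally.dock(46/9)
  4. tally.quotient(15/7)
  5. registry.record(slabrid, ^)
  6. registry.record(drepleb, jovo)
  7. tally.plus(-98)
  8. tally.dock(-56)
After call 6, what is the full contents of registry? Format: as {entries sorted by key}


Answer: {drepleb=jovo, slabrid=-3787/1593, sle=175}

Derivation:
==> tally.begin(x=59)
<== 59
==> tally.oneover()
<== 1/59
==> tally.dock(x=46/9)
<== -2705/531
==> tally.quotient(x=15/7)
<== -3787/1593
==> registry.record(k=slabrid, v=^)
<== nil
==> registry.record(k=drepleb, v=jovo)
<== nil
==> tally.plus(x=-98)
<== -159901/1593
==> tally.dock(x=-56)
<== -70693/1593


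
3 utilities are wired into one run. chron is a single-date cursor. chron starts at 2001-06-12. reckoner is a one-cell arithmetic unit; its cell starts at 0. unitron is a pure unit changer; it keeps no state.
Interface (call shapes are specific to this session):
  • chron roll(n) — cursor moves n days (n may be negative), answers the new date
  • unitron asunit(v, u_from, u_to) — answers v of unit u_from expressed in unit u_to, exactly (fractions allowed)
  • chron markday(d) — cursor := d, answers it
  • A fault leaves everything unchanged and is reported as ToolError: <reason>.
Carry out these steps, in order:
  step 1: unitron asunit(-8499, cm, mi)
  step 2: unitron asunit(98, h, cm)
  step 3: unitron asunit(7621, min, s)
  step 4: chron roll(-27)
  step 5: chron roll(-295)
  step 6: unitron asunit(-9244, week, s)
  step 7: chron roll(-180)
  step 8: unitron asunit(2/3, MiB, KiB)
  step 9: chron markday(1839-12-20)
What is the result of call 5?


I run unitron asunit using v='-8499', u_from='cm', u_to='mi', — result: -14165/268224.
I run unitron asunit using v='98', u_from='h', u_to='cm', giving ToolError: incompatible units.
I use unitron asunit using v='7621', u_from='min', u_to='s': 457260.
I use chron roll using n='-27', — result: 2001-05-16.
I run chron roll using n='-295', → 2000-07-25.
I try unitron asunit using v='-9244', u_from='week', u_to='s', and see -5590771200.
I call chron roll using n='-180', — result: 2000-01-27.
I call unitron asunit using v='2/3', u_from='MiB', u_to='KiB', — result: 2048/3.
Invoking chron markday using d='1839-12-20', → 1839-12-20.

Answer: 2000-07-25


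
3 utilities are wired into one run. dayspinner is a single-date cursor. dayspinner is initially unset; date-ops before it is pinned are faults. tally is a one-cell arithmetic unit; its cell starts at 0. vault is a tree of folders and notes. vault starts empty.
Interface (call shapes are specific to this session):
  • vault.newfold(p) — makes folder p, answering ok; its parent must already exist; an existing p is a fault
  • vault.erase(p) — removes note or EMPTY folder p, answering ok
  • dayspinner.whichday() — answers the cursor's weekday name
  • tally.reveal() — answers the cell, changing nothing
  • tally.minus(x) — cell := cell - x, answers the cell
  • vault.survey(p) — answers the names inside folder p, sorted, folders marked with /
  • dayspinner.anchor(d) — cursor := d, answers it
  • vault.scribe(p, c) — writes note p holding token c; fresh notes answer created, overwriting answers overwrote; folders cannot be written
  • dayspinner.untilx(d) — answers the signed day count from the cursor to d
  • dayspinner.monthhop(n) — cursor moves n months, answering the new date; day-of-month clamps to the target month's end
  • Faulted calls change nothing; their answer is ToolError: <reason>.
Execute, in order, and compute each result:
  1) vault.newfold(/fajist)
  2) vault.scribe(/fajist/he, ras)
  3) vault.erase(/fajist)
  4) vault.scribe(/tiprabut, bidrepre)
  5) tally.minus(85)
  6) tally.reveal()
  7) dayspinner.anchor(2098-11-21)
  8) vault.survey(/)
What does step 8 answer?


Answer: [fajist/, tiprabut]

Derivation:
Next I call newfold with p='/fajist', → ok.
I try scribe with p='/fajist/he', c='ras', and get created.
Now I run erase with p='/fajist', which returns ToolError: not empty.
Then scribe with p='/tiprabut', c='bidrepre', which returns created.
I invoke minus with x='85', — result: -85.
I run reveal, giving -85.
Invoking anchor with d='2098-11-21', yielding 2098-11-21.
I try survey with p='/', and observe [fajist/, tiprabut].


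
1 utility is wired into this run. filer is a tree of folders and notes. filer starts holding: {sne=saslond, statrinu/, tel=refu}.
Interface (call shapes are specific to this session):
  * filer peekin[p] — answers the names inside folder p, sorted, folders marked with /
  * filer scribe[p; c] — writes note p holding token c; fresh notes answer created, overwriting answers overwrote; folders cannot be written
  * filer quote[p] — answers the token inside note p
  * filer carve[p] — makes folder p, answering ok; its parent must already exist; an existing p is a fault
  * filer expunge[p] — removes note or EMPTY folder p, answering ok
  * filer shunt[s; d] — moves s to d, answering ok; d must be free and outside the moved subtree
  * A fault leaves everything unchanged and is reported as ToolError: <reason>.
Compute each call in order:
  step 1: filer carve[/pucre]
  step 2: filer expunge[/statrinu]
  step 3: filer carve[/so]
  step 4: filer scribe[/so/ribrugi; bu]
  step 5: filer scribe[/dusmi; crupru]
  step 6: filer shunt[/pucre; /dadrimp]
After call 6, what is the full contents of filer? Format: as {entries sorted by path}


Answer: {dadrimp/, dusmi=crupru, sne=saslond, so/, so/ribrugi=bu, tel=refu}

Derivation:
Act: filer carve[p='/pucre']
Obs: ok
Act: filer expunge[p='/statrinu']
Obs: ok
Act: filer carve[p='/so']
Obs: ok
Act: filer scribe[p='/so/ribrugi'; c='bu']
Obs: created
Act: filer scribe[p='/dusmi'; c='crupru']
Obs: created
Act: filer shunt[s='/pucre'; d='/dadrimp']
Obs: ok


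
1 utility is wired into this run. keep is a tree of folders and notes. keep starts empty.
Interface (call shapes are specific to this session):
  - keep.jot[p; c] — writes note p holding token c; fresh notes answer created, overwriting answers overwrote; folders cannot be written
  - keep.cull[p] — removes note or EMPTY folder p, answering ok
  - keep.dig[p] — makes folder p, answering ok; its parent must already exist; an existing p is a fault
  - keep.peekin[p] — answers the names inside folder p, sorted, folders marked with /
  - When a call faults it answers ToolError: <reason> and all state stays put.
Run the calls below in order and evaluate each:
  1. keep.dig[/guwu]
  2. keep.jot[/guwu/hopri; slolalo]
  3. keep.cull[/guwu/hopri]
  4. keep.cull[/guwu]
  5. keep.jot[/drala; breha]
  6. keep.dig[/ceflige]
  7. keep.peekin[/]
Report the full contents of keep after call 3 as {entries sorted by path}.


CALL keep.dig[p: /guwu]
RET  ok
CALL keep.jot[p: /guwu/hopri; c: slolalo]
RET  created
CALL keep.cull[p: /guwu/hopri]
RET  ok
CALL keep.cull[p: /guwu]
RET  ok
CALL keep.jot[p: /drala; c: breha]
RET  created
CALL keep.dig[p: /ceflige]
RET  ok
CALL keep.peekin[p: /]
RET  [ceflige/, drala]

Answer: {guwu/}


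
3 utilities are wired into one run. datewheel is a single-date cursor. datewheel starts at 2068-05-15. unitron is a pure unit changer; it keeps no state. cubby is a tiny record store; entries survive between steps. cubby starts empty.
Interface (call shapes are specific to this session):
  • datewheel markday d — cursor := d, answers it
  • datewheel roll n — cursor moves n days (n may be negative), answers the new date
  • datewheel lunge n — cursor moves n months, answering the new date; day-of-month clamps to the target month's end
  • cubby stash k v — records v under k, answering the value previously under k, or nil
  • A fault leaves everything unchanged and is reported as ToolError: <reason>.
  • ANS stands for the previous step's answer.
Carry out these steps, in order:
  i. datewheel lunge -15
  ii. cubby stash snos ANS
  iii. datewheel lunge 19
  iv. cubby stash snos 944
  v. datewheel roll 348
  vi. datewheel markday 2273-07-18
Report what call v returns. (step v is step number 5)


Answer: 2069-08-29

Derivation:
# 1. datewheel lunge(n=-15) == 2067-02-15
# 2. cubby stash(k=snos, v=ANS) == nil
# 3. datewheel lunge(n=19) == 2068-09-15
# 4. cubby stash(k=snos, v=944) == 2067-02-15
# 5. datewheel roll(n=348) == 2069-08-29
# 6. datewheel markday(d=2273-07-18) == 2273-07-18


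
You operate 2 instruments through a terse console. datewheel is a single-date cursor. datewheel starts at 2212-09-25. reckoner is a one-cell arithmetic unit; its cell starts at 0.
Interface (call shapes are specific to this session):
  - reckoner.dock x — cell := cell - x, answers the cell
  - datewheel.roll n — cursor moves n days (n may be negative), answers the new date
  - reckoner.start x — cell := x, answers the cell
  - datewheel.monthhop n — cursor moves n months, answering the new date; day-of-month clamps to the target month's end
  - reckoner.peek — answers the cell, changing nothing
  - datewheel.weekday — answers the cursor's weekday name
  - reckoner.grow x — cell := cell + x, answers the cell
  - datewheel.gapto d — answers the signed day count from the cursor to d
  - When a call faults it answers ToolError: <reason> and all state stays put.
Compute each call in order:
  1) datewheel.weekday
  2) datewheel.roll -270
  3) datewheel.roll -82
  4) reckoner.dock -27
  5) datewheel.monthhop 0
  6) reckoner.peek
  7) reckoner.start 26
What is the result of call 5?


[in] datewheel.weekday
:: Friday
[in] datewheel.roll n: -270
:: 2211-12-30
[in] datewheel.roll n: -82
:: 2211-10-09
[in] reckoner.dock x: -27
:: 27
[in] datewheel.monthhop n: 0
:: 2211-10-09
[in] reckoner.peek
:: 27
[in] reckoner.start x: 26
:: 26

Answer: 2211-10-09


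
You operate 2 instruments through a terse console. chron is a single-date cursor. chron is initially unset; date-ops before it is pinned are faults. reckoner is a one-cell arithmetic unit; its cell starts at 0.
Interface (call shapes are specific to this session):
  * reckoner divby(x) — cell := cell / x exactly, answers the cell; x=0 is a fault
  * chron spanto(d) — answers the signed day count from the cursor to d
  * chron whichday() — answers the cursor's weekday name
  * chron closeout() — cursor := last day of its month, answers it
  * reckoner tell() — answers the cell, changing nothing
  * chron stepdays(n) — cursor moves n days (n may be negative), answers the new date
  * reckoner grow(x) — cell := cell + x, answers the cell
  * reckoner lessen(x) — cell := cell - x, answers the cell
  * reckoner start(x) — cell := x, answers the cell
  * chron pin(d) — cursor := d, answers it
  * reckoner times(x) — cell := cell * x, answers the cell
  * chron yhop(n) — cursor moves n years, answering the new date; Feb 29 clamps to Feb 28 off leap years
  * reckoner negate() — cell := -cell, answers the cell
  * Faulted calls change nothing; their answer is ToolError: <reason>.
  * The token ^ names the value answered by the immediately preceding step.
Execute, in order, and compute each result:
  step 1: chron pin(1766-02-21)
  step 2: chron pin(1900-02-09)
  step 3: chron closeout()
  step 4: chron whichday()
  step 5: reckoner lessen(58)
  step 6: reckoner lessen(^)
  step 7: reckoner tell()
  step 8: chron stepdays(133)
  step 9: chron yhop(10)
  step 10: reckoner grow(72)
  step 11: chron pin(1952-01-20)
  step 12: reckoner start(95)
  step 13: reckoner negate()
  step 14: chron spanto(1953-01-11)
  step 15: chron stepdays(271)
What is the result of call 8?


Answer: 1900-07-11

Derivation:
Now I run chron pin using d=1766-02-21, giving 1766-02-21.
Next I call chron pin using d=1900-02-09, which returns 1900-02-09.
I run chron closeout, — result: 1900-02-28.
I run chron whichday(), yielding Wednesday.
Next I call reckoner lessen using x=58, and observe -58.
Now I run reckoner lessen using x=^, — result: 0.
I call reckoner tell(), yielding 0.
Calling chron stepdays using n=133, and see 1900-07-11.
I call chron yhop using n=10, — result: 1910-07-11.
Invoking reckoner grow using x=72, → 72.
I use chron pin using d=1952-01-20, and get 1952-01-20.
I use reckoner start using x=95, which returns 95.
Using reckoner negate, and observe -95.
I use chron spanto using d=1953-01-11, which returns 357.
I call chron stepdays using n=271, and get 1952-10-17.


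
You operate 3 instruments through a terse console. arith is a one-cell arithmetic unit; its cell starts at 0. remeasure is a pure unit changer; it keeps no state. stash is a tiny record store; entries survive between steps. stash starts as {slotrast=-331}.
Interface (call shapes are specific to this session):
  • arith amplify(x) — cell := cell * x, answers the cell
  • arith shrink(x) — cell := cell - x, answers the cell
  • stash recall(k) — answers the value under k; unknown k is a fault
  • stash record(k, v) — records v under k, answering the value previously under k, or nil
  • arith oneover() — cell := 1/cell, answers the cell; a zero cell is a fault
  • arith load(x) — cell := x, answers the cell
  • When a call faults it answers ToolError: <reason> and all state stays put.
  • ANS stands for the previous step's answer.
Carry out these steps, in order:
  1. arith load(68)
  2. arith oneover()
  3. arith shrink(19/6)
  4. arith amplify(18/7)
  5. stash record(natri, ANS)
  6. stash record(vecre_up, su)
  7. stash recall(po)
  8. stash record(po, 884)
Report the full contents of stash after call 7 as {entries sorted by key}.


! 1. arith load(x=68) == 68
! 2. arith oneover() == 1/68
! 3. arith shrink(x=19/6) == -643/204
! 4. arith amplify(x=18/7) == -1929/238
! 5. stash record(k=natri, v=ANS) == nil
! 6. stash record(k=vecre_up, v=su) == nil
! 7. stash recall(k=po) == ToolError: no such key po
! 8. stash record(k=po, v=884) == nil

Answer: {natri=-1929/238, slotrast=-331, vecre_up=su}


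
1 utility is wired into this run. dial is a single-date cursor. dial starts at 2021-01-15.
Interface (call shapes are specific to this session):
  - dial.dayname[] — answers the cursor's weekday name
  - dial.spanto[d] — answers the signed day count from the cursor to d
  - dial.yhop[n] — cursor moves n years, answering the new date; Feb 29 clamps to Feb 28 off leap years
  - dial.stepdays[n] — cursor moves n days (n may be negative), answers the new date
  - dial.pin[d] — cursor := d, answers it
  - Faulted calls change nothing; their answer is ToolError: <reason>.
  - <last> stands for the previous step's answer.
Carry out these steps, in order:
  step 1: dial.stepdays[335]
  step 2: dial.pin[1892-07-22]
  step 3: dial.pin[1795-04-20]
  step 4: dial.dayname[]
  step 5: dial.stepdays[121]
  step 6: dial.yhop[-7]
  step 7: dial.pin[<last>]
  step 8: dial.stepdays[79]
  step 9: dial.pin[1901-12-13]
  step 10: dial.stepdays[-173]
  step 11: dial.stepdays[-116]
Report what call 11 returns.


Answer: 1901-02-27

Derivation:
CALL dial.stepdays[n='335']
RET  2021-12-16
CALL dial.pin[d='1892-07-22']
RET  1892-07-22
CALL dial.pin[d='1795-04-20']
RET  1795-04-20
CALL dial.dayname[]
RET  Monday
CALL dial.stepdays[n='121']
RET  1795-08-19
CALL dial.yhop[n='-7']
RET  1788-08-19
CALL dial.pin[d='<last>']
RET  1788-08-19
CALL dial.stepdays[n='79']
RET  1788-11-06
CALL dial.pin[d='1901-12-13']
RET  1901-12-13
CALL dial.stepdays[n='-173']
RET  1901-06-23
CALL dial.stepdays[n='-116']
RET  1901-02-27


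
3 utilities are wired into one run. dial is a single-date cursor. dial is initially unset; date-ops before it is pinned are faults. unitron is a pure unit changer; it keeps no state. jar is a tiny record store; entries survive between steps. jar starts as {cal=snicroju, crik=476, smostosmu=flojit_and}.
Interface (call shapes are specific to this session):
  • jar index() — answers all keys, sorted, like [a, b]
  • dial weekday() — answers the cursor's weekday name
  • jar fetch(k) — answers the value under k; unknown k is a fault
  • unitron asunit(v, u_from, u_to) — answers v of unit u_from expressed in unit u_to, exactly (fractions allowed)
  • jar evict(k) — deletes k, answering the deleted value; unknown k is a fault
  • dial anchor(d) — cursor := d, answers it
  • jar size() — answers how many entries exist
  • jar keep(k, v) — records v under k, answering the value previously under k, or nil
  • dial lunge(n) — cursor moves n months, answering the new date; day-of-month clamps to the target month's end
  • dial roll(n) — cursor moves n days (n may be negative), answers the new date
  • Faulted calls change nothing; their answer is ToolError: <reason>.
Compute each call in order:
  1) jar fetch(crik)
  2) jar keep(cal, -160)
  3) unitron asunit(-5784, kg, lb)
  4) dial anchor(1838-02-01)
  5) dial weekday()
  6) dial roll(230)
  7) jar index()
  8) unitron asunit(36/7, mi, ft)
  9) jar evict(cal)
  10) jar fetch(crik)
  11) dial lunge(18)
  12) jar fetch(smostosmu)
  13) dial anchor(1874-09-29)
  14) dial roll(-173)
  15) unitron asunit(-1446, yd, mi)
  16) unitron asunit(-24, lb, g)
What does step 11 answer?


Calling jar fetch using k: crik, → 476.
I invoke jar keep using k: cal, v: -160, → snicroju.
Calling unitron asunit using v: -5784, u_from: kg, u_to: lb, which returns -578400000000/45359237.
Then dial anchor using d: 1838-02-01, → 1838-02-01.
Next I call dial weekday(), → Thursday.
I use dial roll using n: 230: 1838-09-19.
Then jar index: [cal, crik, smostosmu].
Then unitron asunit using v: 36/7, u_from: mi, u_to: ft, which returns 190080/7.
Invoking jar evict using k: cal, which returns -160.
Now I run jar fetch using k: crik, — result: 476.
Invoking dial lunge using n: 18, which returns 1840-03-19.
I call jar fetch using k: smostosmu, → flojit_and.
Next I call dial anchor using d: 1874-09-29, giving 1874-09-29.
I use dial roll using n: -173, giving 1874-04-09.
I run unitron asunit using v: -1446, u_from: yd, u_to: mi, which returns -723/880.
I invoke unitron asunit using v: -24, u_from: lb, u_to: g: -136077711/12500.

Answer: 1840-03-19


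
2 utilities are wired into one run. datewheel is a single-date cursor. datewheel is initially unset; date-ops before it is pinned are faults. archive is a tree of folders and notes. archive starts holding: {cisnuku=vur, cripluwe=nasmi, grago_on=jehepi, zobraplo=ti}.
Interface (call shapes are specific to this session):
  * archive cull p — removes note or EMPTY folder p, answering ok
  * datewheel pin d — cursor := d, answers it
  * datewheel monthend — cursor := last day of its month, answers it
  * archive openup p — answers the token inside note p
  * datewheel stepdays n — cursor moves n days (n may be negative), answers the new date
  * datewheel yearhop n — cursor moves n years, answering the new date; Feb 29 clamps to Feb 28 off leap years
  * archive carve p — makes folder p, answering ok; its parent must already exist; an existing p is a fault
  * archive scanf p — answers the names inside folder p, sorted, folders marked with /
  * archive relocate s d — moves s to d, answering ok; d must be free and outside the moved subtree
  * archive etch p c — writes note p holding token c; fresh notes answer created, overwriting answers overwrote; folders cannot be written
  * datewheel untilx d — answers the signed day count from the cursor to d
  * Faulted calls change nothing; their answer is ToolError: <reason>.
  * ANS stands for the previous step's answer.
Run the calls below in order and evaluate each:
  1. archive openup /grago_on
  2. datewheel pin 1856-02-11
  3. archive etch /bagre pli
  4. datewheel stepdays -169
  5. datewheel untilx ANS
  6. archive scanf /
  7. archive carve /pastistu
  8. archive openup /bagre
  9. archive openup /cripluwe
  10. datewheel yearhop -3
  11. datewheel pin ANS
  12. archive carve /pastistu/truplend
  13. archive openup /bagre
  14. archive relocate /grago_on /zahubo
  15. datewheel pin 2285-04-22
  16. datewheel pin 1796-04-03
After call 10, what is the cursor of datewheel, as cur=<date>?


→ archive openup(p='/grago_on')
← jehepi
→ datewheel pin(d='1856-02-11')
← 1856-02-11
→ archive etch(p='/bagre', c='pli')
← created
→ datewheel stepdays(n='-169')
← 1855-08-26
→ datewheel untilx(d='ANS')
← 0
→ archive scanf(p='/')
← [bagre, cisnuku, cripluwe, grago_on, zobraplo]
→ archive carve(p='/pastistu')
← ok
→ archive openup(p='/bagre')
← pli
→ archive openup(p='/cripluwe')
← nasmi
→ datewheel yearhop(n='-3')
← 1852-08-26
→ datewheel pin(d='ANS')
← 1852-08-26
→ archive carve(p='/pastistu/truplend')
← ok
→ archive openup(p='/bagre')
← pli
→ archive relocate(s='/grago_on', d='/zahubo')
← ok
→ datewheel pin(d='2285-04-22')
← 2285-04-22
→ datewheel pin(d='1796-04-03')
← 1796-04-03

Answer: cur=1852-08-26


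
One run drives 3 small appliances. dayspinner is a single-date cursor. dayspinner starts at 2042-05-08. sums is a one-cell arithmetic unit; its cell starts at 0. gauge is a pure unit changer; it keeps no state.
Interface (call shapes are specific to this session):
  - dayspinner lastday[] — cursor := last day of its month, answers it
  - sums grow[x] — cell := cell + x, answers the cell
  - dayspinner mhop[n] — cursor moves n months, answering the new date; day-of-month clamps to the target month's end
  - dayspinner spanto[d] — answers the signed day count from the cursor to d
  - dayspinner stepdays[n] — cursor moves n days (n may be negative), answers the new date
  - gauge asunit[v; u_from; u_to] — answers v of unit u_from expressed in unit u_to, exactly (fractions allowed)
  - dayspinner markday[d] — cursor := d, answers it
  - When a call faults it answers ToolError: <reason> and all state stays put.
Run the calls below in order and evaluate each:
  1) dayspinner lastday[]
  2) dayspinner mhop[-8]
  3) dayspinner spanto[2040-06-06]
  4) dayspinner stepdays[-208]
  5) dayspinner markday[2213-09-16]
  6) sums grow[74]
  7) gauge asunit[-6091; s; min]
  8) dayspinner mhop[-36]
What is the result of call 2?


Answer: 2041-09-30

Derivation:
CALL dayspinner lastday[]
RET  2042-05-31
CALL dayspinner mhop[n='-8']
RET  2041-09-30
CALL dayspinner spanto[d='2040-06-06']
RET  -481
CALL dayspinner stepdays[n='-208']
RET  2041-03-06
CALL dayspinner markday[d='2213-09-16']
RET  2213-09-16
CALL sums grow[x='74']
RET  74
CALL gauge asunit[v='-6091'; u_from='s'; u_to='min']
RET  -6091/60
CALL dayspinner mhop[n='-36']
RET  2210-09-16


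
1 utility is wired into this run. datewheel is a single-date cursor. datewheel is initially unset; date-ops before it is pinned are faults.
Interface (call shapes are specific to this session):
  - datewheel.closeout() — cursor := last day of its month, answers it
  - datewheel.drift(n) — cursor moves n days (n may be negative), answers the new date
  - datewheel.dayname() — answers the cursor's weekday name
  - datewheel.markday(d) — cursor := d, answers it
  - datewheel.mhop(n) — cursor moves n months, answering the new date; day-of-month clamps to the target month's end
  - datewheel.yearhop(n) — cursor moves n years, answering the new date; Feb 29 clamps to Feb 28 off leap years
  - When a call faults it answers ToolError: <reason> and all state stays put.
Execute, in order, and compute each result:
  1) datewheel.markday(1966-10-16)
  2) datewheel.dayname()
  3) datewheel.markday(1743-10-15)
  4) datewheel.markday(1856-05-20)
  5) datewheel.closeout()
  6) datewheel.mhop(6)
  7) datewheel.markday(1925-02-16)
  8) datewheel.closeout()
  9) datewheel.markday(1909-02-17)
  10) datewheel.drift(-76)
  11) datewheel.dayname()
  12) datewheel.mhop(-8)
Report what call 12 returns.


Answer: 1908-04-03

Derivation:
% markday d='1966-10-16'
:: 1966-10-16
% dayname
:: Sunday
% markday d='1743-10-15'
:: 1743-10-15
% markday d='1856-05-20'
:: 1856-05-20
% closeout
:: 1856-05-31
% mhop n='6'
:: 1856-11-30
% markday d='1925-02-16'
:: 1925-02-16
% closeout
:: 1925-02-28
% markday d='1909-02-17'
:: 1909-02-17
% drift n='-76'
:: 1908-12-03
% dayname
:: Thursday
% mhop n='-8'
:: 1908-04-03


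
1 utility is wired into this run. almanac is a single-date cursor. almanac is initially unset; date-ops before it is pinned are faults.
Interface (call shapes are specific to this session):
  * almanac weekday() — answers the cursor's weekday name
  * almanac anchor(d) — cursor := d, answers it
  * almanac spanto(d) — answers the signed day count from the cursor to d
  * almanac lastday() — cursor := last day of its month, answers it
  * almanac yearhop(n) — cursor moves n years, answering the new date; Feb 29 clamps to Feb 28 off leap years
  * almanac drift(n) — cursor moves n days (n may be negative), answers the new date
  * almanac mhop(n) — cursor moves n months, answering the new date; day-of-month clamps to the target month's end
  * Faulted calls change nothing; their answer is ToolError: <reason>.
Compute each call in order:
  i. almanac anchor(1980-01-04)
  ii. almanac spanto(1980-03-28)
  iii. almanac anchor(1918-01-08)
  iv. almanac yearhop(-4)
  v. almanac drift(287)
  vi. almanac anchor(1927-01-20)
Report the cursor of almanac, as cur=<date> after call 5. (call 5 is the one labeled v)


Answer: cur=1914-10-22

Derivation:
I use almanac anchor(d=1980-01-04), yielding 1980-01-04.
Then almanac spanto(d=1980-03-28), → 84.
I try almanac anchor(d=1918-01-08), — result: 1918-01-08.
Invoking almanac yearhop(n=-4), and observe 1914-01-08.
I call almanac drift(n=287), → 1914-10-22.
I call almanac anchor(d=1927-01-20), and see 1927-01-20.


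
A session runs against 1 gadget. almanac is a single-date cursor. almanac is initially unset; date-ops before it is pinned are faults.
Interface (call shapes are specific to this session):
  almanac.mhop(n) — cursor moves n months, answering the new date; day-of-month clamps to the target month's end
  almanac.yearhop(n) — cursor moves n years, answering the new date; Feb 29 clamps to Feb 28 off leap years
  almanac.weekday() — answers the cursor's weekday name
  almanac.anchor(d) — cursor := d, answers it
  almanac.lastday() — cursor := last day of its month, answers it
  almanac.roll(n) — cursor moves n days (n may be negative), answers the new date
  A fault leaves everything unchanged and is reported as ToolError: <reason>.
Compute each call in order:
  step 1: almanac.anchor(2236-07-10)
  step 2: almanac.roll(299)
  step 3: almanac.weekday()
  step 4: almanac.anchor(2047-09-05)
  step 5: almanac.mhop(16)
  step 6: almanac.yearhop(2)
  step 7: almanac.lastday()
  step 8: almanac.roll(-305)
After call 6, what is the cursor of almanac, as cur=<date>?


CALL almanac.anchor[d: 2236-07-10]
RET  2236-07-10
CALL almanac.roll[n: 299]
RET  2237-05-05
CALL almanac.weekday[]
RET  Friday
CALL almanac.anchor[d: 2047-09-05]
RET  2047-09-05
CALL almanac.mhop[n: 16]
RET  2049-01-05
CALL almanac.yearhop[n: 2]
RET  2051-01-05
CALL almanac.lastday[]
RET  2051-01-31
CALL almanac.roll[n: -305]
RET  2050-04-01

Answer: cur=2051-01-05


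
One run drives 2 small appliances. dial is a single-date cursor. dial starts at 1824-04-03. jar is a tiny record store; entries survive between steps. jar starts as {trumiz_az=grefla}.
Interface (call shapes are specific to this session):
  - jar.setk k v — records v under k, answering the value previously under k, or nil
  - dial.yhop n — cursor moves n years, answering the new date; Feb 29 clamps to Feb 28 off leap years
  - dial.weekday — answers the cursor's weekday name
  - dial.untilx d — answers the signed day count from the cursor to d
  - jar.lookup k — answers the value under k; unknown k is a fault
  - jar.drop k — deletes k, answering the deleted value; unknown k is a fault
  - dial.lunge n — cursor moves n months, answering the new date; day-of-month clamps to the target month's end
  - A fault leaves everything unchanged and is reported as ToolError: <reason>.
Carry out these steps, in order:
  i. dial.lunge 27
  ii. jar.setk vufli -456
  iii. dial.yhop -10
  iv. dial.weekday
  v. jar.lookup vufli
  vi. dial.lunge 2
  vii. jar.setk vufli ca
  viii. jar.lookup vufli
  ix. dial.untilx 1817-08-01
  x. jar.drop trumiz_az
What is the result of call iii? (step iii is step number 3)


Using dial.lunge passing n=27, and observe 1826-07-03.
Then jar.setk passing k=vufli, v=-456, giving nil.
I run dial.yhop passing n=-10, and get 1816-07-03.
Calling dial.weekday, — result: Wednesday.
I invoke jar.lookup passing k=vufli, → -456.
Calling dial.lunge passing n=2: 1816-09-03.
Calling jar.setk passing k=vufli, v=ca: -456.
I try jar.lookup passing k=vufli: ca.
Using dial.untilx passing d=1817-08-01, and get 332.
Invoking jar.drop passing k=trumiz_az, which returns grefla.

Answer: 1816-07-03


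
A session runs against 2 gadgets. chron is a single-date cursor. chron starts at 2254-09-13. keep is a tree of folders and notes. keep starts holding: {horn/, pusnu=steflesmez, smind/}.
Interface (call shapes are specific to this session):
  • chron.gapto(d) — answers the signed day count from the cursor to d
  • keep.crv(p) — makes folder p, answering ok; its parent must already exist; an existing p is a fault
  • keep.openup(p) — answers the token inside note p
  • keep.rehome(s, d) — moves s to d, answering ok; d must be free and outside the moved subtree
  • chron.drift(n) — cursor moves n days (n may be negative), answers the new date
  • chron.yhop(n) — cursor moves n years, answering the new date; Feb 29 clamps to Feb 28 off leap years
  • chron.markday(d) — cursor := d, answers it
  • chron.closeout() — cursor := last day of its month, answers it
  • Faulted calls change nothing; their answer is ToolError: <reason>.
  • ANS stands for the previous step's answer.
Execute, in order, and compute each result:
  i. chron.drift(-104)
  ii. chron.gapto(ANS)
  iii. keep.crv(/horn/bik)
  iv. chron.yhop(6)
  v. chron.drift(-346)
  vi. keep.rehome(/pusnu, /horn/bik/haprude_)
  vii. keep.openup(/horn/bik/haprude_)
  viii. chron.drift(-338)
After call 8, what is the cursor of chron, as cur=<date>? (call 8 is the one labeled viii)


Answer: cur=2258-07-18

Derivation:
Act: drift[n='-104']
Obs: 2254-06-01
Act: gapto[d='ANS']
Obs: 0
Act: crv[p='/horn/bik']
Obs: ok
Act: yhop[n='6']
Obs: 2260-06-01
Act: drift[n='-346']
Obs: 2259-06-21
Act: rehome[s='/pusnu'; d='/horn/bik/haprude_']
Obs: ok
Act: openup[p='/horn/bik/haprude_']
Obs: steflesmez
Act: drift[n='-338']
Obs: 2258-07-18


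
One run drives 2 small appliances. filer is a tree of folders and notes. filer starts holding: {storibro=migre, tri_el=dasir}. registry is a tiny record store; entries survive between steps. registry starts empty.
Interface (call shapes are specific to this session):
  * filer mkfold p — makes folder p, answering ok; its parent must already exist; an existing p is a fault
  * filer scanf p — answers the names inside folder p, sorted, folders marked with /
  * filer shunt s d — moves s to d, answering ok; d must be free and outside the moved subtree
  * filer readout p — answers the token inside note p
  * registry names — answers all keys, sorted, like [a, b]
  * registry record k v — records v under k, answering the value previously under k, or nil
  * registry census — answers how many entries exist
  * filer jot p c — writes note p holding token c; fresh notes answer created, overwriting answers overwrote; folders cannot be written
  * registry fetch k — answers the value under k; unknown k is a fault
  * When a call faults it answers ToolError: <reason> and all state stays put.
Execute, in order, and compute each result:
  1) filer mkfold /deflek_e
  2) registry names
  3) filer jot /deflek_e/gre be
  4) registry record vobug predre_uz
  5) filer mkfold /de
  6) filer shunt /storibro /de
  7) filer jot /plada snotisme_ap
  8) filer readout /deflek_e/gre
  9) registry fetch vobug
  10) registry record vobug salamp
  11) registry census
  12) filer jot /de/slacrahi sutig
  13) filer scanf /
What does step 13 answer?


Answer: [de/, deflek_e/, plada, storibro, tri_el]

Derivation:
I run filer mkfold with /deflek_e, yielding ok.
Using registry names(), yielding [].
I run filer jot with /deflek_e/gre, be, giving created.
Invoking registry record with vobug, predre_uz, which returns nil.
I run filer mkfold with /de, giving ok.
I try filer shunt with /storibro, /de, giving ToolError: exists.
Using filer jot with /plada, snotisme_ap, giving created.
I call filer readout with /deflek_e/gre, — result: be.
Next I call registry fetch with vobug, and get predre_uz.
I use registry record with vobug, salamp: predre_uz.
Using registry census(): 1.
Calling filer jot with /de/slacrahi, sutig, — result: created.
I invoke filer scanf with /, giving [de/, deflek_e/, plada, storibro, tri_el].


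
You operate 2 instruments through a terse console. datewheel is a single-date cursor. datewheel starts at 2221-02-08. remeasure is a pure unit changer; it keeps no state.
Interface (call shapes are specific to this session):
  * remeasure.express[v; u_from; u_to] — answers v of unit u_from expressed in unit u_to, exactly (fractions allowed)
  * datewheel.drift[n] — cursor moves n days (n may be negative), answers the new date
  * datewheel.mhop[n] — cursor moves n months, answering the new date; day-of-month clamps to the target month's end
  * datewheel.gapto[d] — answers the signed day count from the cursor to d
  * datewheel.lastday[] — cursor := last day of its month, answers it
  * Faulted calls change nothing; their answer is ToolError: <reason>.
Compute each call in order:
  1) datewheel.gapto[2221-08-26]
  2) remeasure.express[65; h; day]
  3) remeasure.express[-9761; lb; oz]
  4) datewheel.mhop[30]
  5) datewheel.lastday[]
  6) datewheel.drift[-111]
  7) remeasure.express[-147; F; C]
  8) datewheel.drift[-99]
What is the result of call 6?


Answer: 2223-05-12

Derivation:
I call gapto with d: 2221-08-26, and see 199.
Now I run express with v: 65, u_from: h, u_to: day, and get 65/24.
Using express with v: -9761, u_from: lb, u_to: oz, giving -156176.
Then mhop with n: 30, giving 2223-08-08.
Next I call lastday, which returns 2223-08-31.
Now I run drift with n: -111, and see 2223-05-12.
Using express with v: -147, u_from: F, u_to: C, which returns -895/9.
I run drift with n: -99, and observe 2223-02-02.


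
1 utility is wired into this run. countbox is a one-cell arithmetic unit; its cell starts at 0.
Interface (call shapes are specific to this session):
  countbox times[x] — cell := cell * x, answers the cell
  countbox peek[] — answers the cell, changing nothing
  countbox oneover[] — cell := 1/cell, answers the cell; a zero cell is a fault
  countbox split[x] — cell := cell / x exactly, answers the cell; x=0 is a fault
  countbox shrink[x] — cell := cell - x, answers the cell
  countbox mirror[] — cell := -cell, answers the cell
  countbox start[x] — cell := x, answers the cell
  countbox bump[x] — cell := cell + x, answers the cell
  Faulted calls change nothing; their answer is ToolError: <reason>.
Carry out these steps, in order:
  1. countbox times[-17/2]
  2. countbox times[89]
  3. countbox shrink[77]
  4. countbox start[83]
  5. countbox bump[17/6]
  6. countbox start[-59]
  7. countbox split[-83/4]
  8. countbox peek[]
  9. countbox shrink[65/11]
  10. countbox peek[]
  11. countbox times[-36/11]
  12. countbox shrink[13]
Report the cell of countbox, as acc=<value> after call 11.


Answer: acc=100764/10043

Derivation:
I invoke countbox times with x→-17/2, which returns 0.
Calling countbox times with x→89, giving 0.
I invoke countbox shrink with x→77, and see -77.
I call countbox start with x→83, — result: 83.
Using countbox bump with x→17/6, giving 515/6.
Invoking countbox start with x→-59, and observe -59.
Then countbox split with x→-83/4, and observe 236/83.
Using countbox peek(), — result: 236/83.
Calling countbox shrink with x→65/11, which returns -2799/913.
I use countbox peek, which returns -2799/913.
Using countbox times with x→-36/11, → 100764/10043.
Now I run countbox shrink with x→13, and observe -29795/10043.
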